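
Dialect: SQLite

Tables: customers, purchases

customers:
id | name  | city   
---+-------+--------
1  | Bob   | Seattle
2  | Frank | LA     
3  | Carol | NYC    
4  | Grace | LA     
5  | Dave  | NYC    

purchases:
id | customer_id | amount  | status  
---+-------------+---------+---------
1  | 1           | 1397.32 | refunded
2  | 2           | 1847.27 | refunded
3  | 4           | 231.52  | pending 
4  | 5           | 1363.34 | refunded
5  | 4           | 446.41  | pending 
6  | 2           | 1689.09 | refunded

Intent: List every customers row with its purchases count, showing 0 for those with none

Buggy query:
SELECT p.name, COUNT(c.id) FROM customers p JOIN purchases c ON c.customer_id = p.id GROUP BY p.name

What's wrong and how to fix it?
Bug: INNER JOIN drops customers rows that have no matching purchases rows

Fix: Switch to LEFT JOIN to retain unmatched parent rows

Corrected query:
SELECT p.name, COUNT(c.id) FROM customers p LEFT JOIN purchases c ON c.customer_id = p.id GROUP BY p.name

Result:
name  | COUNT(c.id)
------+------------
Bob   | 1          
Carol | 0          
Dave  | 1          
Frank | 2          
Grace | 2          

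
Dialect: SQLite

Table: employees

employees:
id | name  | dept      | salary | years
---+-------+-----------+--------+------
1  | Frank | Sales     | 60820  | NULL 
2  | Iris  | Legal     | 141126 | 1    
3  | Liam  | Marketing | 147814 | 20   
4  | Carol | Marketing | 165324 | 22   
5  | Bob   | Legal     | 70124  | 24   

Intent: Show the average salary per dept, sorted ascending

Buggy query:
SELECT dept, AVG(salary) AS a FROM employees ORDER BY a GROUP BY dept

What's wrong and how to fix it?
Bug: GROUP BY must precede ORDER BY

Fix: Reorder: SELECT … FROM … GROUP BY … ORDER BY …

Corrected query:
SELECT dept, AVG(salary) AS a FROM employees GROUP BY dept ORDER BY a

Result:
dept      | a     
----------+-------
Sales     | 60820 
Legal     | 105625
Marketing | 156569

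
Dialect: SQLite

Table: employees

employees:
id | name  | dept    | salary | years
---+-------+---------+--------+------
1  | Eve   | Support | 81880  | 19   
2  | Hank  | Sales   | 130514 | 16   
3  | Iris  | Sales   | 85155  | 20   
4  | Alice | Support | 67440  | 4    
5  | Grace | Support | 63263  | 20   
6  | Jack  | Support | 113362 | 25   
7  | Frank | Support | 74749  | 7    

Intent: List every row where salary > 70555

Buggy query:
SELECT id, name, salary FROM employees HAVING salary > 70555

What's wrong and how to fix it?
Bug: HAVING filters the output of aggregation, but this query has no GROUP BY and no aggregate functions, so SQLite rejects it (HAVING clause on a non-aggregate query); the condition here is per row

Fix: Use WHERE for row-level filtering

Corrected query:
SELECT id, name, salary FROM employees WHERE salary > 70555

Result:
id | name  | salary
---+-------+-------
1  | Eve   | 81880 
2  | Hank  | 130514
3  | Iris  | 85155 
6  | Jack  | 113362
7  | Frank | 74749 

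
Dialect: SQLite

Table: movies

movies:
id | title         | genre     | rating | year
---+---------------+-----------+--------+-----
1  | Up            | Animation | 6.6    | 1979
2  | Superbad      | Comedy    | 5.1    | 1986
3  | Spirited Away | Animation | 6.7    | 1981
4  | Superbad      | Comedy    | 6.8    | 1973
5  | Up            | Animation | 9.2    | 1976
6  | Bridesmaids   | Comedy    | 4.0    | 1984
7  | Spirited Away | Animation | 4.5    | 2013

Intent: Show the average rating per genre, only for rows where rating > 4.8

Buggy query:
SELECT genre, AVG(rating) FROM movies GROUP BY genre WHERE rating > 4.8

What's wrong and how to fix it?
Bug: Row-level WHERE must come before GROUP BY in the clause order

Fix: Place WHERE between FROM and GROUP BY

Corrected query:
SELECT genre, AVG(rating) FROM movies WHERE rating > 4.8 GROUP BY genre

Result:
genre     | AVG(rating)
----------+------------
Animation | 7.5        
Comedy    | 5.95       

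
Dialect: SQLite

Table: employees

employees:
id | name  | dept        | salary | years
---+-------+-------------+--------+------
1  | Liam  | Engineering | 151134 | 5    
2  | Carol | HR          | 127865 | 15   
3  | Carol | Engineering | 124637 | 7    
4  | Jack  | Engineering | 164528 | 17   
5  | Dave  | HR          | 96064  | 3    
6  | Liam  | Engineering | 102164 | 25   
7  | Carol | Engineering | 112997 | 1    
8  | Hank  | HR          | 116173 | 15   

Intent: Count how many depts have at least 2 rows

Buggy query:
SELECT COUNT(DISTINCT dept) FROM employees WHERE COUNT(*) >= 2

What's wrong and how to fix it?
Bug: COUNT(*) cannot appear in WHERE; the per-group count doesn't exist yet

Fix: Use a subquery that GROUPs and filters with HAVING, then count its rows

Corrected query:
SELECT COUNT(*) FROM (SELECT dept FROM employees GROUP BY dept HAVING COUNT(*) >= 2)

Result:
COUNT(*)
--------
2       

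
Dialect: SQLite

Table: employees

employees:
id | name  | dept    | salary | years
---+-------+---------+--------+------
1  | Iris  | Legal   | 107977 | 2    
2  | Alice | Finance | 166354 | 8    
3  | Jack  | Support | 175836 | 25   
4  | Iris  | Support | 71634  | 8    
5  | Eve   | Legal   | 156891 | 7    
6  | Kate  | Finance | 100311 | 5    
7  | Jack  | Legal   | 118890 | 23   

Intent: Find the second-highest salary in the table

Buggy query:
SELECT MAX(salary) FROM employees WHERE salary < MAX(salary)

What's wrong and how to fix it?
Bug: The inner MAX is an aggregate inside WHERE, which is not allowed

Fix: Put the inner MAX in a scalar subquery

Corrected query:
SELECT MAX(salary) FROM employees WHERE salary < (SELECT MAX(salary) FROM employees)

Result:
MAX(salary)
-----------
166354     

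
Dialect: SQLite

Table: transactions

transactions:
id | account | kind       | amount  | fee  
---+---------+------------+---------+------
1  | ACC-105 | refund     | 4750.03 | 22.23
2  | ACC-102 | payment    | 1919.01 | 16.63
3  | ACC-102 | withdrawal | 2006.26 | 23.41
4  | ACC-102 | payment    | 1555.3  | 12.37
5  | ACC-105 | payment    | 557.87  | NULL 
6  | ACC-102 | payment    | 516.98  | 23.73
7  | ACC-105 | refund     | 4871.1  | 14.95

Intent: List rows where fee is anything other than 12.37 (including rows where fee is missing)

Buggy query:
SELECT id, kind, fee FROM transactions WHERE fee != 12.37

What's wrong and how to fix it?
Bug: Inequality against NULL is unknown, not true; rows with NULL are dropped

Fix: Add an explicit OR fee IS NULL to include the missing-value rows

Corrected query:
SELECT id, kind, fee FROM transactions WHERE fee != 12.37 OR fee IS NULL

Result:
id | kind       | fee  
---+------------+------
1  | refund     | 22.23
2  | payment    | 16.63
3  | withdrawal | 23.41
5  | payment    | NULL 
6  | payment    | 23.73
7  | refund     | 14.95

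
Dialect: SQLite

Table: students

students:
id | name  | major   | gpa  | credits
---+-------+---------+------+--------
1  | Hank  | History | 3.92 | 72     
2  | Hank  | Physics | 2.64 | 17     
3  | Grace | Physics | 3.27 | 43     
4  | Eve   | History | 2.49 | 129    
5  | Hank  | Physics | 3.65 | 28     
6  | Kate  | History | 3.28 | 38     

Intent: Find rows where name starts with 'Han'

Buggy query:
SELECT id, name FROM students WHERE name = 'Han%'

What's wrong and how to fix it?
Bug: Wildcards only work with LIKE; '=' treats '%' as a literal character

Fix: Use LIKE for wildcard pattern matching

Corrected query:
SELECT id, name FROM students WHERE name LIKE 'Han%'

Result:
id | name
---+-----
1  | Hank
2  | Hank
5  | Hank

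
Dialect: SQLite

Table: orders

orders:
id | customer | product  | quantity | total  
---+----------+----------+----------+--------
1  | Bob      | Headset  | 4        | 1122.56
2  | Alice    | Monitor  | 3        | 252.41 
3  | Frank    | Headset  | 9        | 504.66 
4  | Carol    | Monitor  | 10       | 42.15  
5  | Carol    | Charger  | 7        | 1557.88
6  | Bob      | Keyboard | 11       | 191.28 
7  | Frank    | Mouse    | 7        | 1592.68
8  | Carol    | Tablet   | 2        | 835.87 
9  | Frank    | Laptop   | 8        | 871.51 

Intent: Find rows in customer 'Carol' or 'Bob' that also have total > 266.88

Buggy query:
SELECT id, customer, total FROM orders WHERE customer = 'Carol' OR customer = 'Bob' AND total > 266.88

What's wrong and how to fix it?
Bug: Without parentheses, AND is evaluated before OR, so the total filter only applies to the 'Bob' branch

Fix: Group the OR with parentheses (or use IN), then AND the threshold

Corrected query:
SELECT id, customer, total FROM orders WHERE (customer = 'Carol' OR customer = 'Bob') AND total > 266.88

Result:
id | customer | total  
---+----------+--------
1  | Bob      | 1122.56
5  | Carol    | 1557.88
8  | Carol    | 835.87 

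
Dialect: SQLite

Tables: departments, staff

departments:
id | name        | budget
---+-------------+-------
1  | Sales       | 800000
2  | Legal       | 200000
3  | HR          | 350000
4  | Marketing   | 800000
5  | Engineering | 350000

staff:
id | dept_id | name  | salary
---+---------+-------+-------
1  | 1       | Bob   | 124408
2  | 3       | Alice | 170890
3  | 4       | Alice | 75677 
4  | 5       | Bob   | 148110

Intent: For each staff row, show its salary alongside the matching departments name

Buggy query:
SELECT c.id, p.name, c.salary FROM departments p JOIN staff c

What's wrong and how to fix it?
Bug: JOIN with no ON clause produces a cartesian product; every staff row pairs with every departments row

Fix: Specify the join condition linking the foreign key to the parent id

Corrected query:
SELECT c.id, p.name, c.salary FROM departments p JOIN staff c ON c.dept_id = p.id

Result:
id | name        | salary
---+-------------+-------
1  | Sales       | 124408
2  | HR          | 170890
3  | Marketing   | 75677 
4  | Engineering | 148110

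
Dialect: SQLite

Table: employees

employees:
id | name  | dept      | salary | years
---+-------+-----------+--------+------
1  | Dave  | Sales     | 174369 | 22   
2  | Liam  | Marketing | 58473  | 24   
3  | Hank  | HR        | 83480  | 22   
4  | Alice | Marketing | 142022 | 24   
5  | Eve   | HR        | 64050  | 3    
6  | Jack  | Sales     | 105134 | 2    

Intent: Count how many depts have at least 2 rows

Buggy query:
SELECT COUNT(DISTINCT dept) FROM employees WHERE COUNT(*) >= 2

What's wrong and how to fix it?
Bug: WHERE filters individual rows, not groups, so a group-level COUNT is invalid there

Fix: Use a subquery that GROUPs and filters with HAVING, then count its rows

Corrected query:
SELECT COUNT(*) FROM (SELECT dept FROM employees GROUP BY dept HAVING COUNT(*) >= 2)

Result:
COUNT(*)
--------
3       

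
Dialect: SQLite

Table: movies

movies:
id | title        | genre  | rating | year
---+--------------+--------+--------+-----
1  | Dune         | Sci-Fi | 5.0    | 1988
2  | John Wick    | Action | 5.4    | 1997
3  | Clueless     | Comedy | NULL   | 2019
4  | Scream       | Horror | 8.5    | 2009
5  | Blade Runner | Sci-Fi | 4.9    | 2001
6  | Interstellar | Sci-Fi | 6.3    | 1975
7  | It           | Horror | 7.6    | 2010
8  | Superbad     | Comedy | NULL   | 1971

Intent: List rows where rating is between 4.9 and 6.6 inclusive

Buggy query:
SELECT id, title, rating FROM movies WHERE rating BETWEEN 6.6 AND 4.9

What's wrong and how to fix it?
Bug: The bounds are reversed; BETWEEN a AND b requires a <= b to match anything

Fix: Write BETWEEN 4.9 AND 6.6

Corrected query:
SELECT id, title, rating FROM movies WHERE rating BETWEEN 4.9 AND 6.6

Result:
id | title        | rating
---+--------------+-------
1  | Dune         | 5     
2  | John Wick    | 5.4   
5  | Blade Runner | 4.9   
6  | Interstellar | 6.3   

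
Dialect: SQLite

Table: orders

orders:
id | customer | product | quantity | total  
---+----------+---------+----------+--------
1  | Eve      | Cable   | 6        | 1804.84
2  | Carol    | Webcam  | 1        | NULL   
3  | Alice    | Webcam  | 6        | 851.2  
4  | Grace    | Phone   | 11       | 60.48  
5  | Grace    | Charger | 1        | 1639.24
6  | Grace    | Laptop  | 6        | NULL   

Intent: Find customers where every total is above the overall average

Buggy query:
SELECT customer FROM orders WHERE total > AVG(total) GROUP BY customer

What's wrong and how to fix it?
Bug: WHERE evaluates per row before aggregation, so AVG() is unavailable

Fix: Compute the overall average in a scalar subquery and compare each group's MIN against it in HAVING

Corrected query:
SELECT customer FROM orders GROUP BY customer HAVING MIN(total) > (SELECT AVG(total) FROM orders)

Result:
customer
--------
Eve     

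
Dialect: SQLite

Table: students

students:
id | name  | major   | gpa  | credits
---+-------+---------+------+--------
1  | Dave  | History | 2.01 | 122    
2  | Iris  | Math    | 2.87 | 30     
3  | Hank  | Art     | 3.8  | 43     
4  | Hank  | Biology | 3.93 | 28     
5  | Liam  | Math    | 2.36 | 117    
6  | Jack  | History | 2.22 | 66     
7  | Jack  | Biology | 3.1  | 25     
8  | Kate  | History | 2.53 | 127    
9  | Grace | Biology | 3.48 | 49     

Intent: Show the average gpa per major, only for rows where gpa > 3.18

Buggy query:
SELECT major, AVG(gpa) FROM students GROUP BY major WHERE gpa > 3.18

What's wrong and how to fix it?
Bug: Row-level WHERE must come before GROUP BY in the clause order

Fix: Move the WHERE clause before GROUP BY

Corrected query:
SELECT major, AVG(gpa) FROM students WHERE gpa > 3.18 GROUP BY major

Result:
major   | AVG(gpa)
--------+---------
Art     | 3.8     
Biology | 3.705   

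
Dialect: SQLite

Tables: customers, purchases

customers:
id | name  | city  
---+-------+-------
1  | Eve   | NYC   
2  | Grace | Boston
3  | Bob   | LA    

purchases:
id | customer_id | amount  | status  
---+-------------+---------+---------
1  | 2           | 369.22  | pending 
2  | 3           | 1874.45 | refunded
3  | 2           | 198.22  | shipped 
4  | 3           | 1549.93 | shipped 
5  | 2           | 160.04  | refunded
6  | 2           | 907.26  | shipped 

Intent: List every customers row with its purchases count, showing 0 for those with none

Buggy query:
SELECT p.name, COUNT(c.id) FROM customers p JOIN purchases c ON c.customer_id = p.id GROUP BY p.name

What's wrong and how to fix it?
Bug: An inner join excludes parents with zero children

Fix: Use LEFT JOIN so parents without children still appear (COUNT(c.id) gives 0)

Corrected query:
SELECT p.name, COUNT(c.id) FROM customers p LEFT JOIN purchases c ON c.customer_id = p.id GROUP BY p.name

Result:
name  | COUNT(c.id)
------+------------
Bob   | 2          
Eve   | 0          
Grace | 4          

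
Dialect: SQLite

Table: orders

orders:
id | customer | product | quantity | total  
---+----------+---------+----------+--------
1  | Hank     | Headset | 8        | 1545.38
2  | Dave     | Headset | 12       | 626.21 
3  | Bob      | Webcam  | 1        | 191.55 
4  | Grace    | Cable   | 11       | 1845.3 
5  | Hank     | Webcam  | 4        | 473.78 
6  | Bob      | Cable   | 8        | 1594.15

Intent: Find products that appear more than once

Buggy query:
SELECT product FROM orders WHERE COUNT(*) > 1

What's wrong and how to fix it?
Bug: WHERE can't reference COUNT(*); aggregates are computed after WHERE

Fix: GROUP BY product, then filter groups with HAVING COUNT(*) > 1

Corrected query:
SELECT product FROM orders GROUP BY product HAVING COUNT(*) > 1

Result:
product
-------
Cable  
Headset
Webcam 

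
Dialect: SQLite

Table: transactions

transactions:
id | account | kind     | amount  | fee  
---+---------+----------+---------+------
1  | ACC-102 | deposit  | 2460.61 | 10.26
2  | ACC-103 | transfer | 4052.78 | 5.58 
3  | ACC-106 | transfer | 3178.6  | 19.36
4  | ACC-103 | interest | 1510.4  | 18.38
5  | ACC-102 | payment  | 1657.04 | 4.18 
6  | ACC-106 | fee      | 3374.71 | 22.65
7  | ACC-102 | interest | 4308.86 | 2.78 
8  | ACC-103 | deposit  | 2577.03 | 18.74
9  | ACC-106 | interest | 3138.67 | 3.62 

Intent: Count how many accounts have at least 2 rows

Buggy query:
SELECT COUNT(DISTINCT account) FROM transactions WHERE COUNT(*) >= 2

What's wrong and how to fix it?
Bug: WHERE filters individual rows, not groups, so a group-level COUNT is invalid there

Fix: Use a subquery that GROUPs and filters with HAVING, then count its rows

Corrected query:
SELECT COUNT(*) FROM (SELECT account FROM transactions GROUP BY account HAVING COUNT(*) >= 2)

Result:
COUNT(*)
--------
3       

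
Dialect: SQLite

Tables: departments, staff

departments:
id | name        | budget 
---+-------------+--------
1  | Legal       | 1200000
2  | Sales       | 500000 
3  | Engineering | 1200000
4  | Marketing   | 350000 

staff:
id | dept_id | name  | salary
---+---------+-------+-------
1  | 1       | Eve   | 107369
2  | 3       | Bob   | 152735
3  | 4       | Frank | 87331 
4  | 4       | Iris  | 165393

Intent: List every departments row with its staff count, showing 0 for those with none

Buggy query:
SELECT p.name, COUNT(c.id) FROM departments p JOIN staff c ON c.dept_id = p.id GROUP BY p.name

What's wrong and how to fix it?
Bug: INNER JOIN drops departments rows that have no matching staff rows

Fix: Switch to LEFT JOIN to retain unmatched parent rows

Corrected query:
SELECT p.name, COUNT(c.id) FROM departments p LEFT JOIN staff c ON c.dept_id = p.id GROUP BY p.name

Result:
name        | COUNT(c.id)
------------+------------
Engineering | 1          
Legal       | 1          
Marketing   | 2          
Sales       | 0          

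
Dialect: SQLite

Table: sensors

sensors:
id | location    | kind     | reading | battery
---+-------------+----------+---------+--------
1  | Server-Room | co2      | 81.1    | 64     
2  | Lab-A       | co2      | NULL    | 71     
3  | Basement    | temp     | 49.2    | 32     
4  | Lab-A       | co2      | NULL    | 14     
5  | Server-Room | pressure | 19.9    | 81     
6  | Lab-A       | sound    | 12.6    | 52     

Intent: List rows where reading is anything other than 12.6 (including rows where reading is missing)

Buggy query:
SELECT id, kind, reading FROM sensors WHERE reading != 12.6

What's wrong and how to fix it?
Bug: Inequality against NULL is unknown, not true; rows with NULL are dropped

Fix: Handle NULL separately with IS NULL alongside the inequality

Corrected query:
SELECT id, kind, reading FROM sensors WHERE reading != 12.6 OR reading IS NULL

Result:
id | kind     | reading
---+----------+--------
1  | co2      | 81.1   
2  | co2      | NULL   
3  | temp     | 49.2   
4  | co2      | NULL   
5  | pressure | 19.9   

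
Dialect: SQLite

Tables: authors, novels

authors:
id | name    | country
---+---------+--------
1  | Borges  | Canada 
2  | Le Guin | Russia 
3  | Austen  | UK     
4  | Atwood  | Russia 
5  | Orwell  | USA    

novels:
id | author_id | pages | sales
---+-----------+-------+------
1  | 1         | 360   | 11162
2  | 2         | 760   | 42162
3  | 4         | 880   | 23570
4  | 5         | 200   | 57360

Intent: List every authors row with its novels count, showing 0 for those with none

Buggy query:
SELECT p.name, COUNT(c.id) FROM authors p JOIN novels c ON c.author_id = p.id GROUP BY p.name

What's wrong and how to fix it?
Bug: INNER JOIN drops authors rows that have no matching novels rows

Fix: Switch to LEFT JOIN to retain unmatched parent rows

Corrected query:
SELECT p.name, COUNT(c.id) FROM authors p LEFT JOIN novels c ON c.author_id = p.id GROUP BY p.name

Result:
name    | COUNT(c.id)
--------+------------
Atwood  | 1          
Austen  | 0          
Borges  | 1          
Le Guin | 1          
Orwell  | 1          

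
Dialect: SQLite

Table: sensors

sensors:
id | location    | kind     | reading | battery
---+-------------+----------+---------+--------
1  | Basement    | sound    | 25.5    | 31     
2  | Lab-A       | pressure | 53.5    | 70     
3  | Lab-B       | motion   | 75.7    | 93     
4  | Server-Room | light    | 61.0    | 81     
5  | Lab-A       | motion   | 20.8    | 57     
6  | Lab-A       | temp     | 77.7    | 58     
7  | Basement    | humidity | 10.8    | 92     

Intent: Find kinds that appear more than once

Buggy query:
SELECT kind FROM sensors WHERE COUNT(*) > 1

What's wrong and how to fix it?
Bug: WHERE can't reference COUNT(*); aggregates are computed after WHERE

Fix: GROUP BY kind, then filter groups with HAVING COUNT(*) > 1

Corrected query:
SELECT kind FROM sensors GROUP BY kind HAVING COUNT(*) > 1

Result:
kind  
------
motion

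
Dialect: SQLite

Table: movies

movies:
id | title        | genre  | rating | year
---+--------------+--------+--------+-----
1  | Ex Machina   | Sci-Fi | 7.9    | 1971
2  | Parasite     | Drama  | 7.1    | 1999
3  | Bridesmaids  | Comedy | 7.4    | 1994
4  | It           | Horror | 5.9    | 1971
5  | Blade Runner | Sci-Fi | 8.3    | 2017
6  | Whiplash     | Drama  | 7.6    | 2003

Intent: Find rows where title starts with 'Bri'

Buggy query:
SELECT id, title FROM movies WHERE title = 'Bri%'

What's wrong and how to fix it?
Bug: '=' compares the literal string including the % character; pattern matching needs LIKE

Fix: Use LIKE for wildcard pattern matching

Corrected query:
SELECT id, title FROM movies WHERE title LIKE 'Bri%'

Result:
id | title      
---+------------
3  | Bridesmaids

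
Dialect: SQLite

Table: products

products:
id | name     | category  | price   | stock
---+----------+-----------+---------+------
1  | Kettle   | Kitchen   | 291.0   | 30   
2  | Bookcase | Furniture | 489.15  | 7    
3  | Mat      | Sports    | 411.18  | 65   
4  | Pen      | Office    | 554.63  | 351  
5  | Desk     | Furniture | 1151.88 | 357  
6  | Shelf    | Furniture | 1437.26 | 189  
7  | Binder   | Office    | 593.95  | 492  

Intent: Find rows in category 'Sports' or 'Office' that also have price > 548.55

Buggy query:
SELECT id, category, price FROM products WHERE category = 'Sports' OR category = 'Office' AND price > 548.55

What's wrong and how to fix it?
Bug: Without parentheses, AND is evaluated before OR, so the price filter only applies to the 'Office' branch

Fix: Group the OR with parentheses (or use IN), then AND the threshold

Corrected query:
SELECT id, category, price FROM products WHERE (category = 'Sports' OR category = 'Office') AND price > 548.55

Result:
id | category | price 
---+----------+-------
4  | Office   | 554.63
7  | Office   | 593.95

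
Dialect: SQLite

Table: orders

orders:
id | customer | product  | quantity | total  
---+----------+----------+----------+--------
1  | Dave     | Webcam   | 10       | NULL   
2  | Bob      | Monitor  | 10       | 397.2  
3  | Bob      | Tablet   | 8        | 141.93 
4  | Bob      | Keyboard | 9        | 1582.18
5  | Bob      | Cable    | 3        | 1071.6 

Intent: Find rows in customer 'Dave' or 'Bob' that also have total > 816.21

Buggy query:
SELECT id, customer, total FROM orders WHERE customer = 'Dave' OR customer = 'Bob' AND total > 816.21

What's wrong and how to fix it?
Bug: AND binds tighter than OR, so this parses as customer = 'Dave' OR (customer = 'Bob' AND total > 816.21)

Fix: Add parentheses around the OR so the AND applies to both alternatives

Corrected query:
SELECT id, customer, total FROM orders WHERE (customer = 'Dave' OR customer = 'Bob') AND total > 816.21

Result:
id | customer | total  
---+----------+--------
4  | Bob      | 1582.18
5  | Bob      | 1071.6 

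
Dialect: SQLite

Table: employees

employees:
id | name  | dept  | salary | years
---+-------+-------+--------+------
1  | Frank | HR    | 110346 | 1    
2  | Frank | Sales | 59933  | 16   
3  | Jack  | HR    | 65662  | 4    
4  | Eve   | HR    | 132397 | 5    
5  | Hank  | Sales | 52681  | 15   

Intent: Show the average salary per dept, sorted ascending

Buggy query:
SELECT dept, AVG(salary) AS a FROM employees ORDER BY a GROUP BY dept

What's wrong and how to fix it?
Bug: ORDER BY appears before GROUP BY; SQL clause order requires GROUP BY first

Fix: Move ORDER BY to the end, after GROUP BY

Corrected query:
SELECT dept, AVG(salary) AS a FROM employees GROUP BY dept ORDER BY a

Result:
dept  | a            
------+--------------
Sales | 56307        
HR    | 102801.666667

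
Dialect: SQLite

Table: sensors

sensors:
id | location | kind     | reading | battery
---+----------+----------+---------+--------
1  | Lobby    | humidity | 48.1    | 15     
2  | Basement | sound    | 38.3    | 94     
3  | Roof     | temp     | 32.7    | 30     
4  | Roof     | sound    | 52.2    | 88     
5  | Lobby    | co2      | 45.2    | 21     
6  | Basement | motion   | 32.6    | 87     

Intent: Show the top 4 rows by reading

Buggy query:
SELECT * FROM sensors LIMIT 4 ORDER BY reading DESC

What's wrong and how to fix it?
Bug: LIMIT must come after ORDER BY

Fix: Sort with ORDER BY, then apply LIMIT

Corrected query:
SELECT * FROM sensors ORDER BY reading DESC LIMIT 4

Result:
id | location | kind     | reading | battery
---+----------+----------+---------+--------
4  | Roof     | sound    | 52.2    | 88     
1  | Lobby    | humidity | 48.1    | 15     
5  | Lobby    | co2      | 45.2    | 21     
2  | Basement | sound    | 38.3    | 94     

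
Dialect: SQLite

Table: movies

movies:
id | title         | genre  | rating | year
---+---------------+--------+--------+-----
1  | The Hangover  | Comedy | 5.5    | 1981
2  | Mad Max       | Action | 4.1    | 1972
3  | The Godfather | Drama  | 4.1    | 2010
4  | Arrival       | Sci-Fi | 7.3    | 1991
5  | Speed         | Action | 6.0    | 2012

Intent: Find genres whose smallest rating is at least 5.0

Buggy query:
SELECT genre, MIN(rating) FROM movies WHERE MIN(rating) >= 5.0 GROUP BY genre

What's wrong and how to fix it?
Bug: MIN() in WHERE is a misuse of aggregate

Fix: Replace WHERE with HAVING after the GROUP BY

Corrected query:
SELECT genre, MIN(rating) FROM movies GROUP BY genre HAVING MIN(rating) >= 5.0

Result:
genre  | MIN(rating)
-------+------------
Comedy | 5.5        
Sci-Fi | 7.3        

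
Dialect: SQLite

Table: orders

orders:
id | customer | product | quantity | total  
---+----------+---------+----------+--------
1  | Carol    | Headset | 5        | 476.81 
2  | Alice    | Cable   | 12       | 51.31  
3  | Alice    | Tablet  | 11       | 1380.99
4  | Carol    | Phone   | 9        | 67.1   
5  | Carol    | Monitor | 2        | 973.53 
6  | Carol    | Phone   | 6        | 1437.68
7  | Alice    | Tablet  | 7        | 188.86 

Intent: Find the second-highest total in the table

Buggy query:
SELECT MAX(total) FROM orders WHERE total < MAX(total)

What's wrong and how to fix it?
Bug: MAX(total) on the right of the comparison is an aggregate-in-WHERE error

Fix: Put the inner MAX in a scalar subquery

Corrected query:
SELECT MAX(total) FROM orders WHERE total < (SELECT MAX(total) FROM orders)

Result:
MAX(total)
----------
1380.99   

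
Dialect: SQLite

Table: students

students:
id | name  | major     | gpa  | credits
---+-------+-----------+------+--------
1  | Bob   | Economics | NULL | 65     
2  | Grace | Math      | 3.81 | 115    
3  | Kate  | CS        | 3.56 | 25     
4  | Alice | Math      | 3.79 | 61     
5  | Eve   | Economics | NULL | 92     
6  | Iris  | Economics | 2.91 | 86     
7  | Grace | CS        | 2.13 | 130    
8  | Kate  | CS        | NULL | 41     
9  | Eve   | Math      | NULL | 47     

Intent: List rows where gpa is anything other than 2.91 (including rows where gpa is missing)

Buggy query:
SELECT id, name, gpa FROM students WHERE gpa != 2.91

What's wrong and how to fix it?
Bug: 'gpa != 2.91' is unknown when gpa is NULL, so NULL rows are silently excluded

Fix: Add an explicit OR gpa IS NULL to include the missing-value rows

Corrected query:
SELECT id, name, gpa FROM students WHERE gpa != 2.91 OR gpa IS NULL

Result:
id | name  | gpa 
---+-------+-----
1  | Bob   | NULL
2  | Grace | 3.81
3  | Kate  | 3.56
4  | Alice | 3.79
5  | Eve   | NULL
7  | Grace | 2.13
8  | Kate  | NULL
9  | Eve   | NULL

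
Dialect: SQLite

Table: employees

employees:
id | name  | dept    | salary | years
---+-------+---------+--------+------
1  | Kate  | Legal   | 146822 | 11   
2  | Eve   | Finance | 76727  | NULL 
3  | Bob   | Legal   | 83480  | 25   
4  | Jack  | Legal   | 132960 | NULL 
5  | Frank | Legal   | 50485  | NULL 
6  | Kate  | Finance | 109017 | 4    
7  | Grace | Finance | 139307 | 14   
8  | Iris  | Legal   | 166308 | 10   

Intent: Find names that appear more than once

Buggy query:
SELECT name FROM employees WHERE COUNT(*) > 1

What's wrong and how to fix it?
Bug: WHERE can't reference COUNT(*); aggregates are computed after WHERE

Fix: GROUP BY name, then filter groups with HAVING COUNT(*) > 1

Corrected query:
SELECT name FROM employees GROUP BY name HAVING COUNT(*) > 1

Result:
name
----
Kate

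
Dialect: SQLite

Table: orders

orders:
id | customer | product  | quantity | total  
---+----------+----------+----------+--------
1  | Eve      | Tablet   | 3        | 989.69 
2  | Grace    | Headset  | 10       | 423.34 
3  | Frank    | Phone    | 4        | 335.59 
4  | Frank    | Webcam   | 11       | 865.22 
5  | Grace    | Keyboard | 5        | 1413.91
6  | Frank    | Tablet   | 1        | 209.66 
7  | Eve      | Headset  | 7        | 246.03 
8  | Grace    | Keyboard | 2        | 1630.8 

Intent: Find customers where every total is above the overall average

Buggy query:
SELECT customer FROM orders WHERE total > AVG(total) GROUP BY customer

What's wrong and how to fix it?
Bug: WHERE evaluates per row before aggregation, so AVG() is unavailable

Fix: Compute the overall average in a scalar subquery and compare each group's MIN against it in HAVING

Corrected query:
SELECT customer FROM orders GROUP BY customer HAVING MIN(total) > (SELECT AVG(total) FROM orders)

Result:
(no rows)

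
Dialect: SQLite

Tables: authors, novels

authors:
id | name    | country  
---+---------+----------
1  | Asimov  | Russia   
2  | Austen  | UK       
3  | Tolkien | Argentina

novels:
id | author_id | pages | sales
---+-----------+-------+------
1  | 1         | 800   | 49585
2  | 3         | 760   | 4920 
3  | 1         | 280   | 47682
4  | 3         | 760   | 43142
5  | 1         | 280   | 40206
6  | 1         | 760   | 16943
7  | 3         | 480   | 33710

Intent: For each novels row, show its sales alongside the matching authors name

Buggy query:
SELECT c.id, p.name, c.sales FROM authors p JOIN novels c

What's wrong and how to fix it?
Bug: Missing join condition: each novels row is matched to all authors rows instead of just its own

Fix: Specify the join condition linking the foreign key to the parent id

Corrected query:
SELECT c.id, p.name, c.sales FROM authors p JOIN novels c ON c.author_id = p.id

Result:
id | name    | sales
---+---------+------
1  | Asimov  | 49585
2  | Tolkien | 4920 
3  | Asimov  | 47682
4  | Tolkien | 43142
5  | Asimov  | 40206
6  | Asimov  | 16943
7  | Tolkien | 33710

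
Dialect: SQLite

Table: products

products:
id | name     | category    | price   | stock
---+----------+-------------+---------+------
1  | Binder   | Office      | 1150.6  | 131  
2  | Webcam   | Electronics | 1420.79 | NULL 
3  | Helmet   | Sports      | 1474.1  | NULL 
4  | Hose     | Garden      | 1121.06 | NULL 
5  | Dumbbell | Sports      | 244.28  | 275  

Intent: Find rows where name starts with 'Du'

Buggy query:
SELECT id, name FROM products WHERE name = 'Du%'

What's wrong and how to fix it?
Bug: Wildcards only work with LIKE; '=' treats '%' as a literal character

Fix: Replace '=' with LIKE so 'Du%' is treated as a pattern

Corrected query:
SELECT id, name FROM products WHERE name LIKE 'Du%'

Result:
id | name    
---+---------
5  | Dumbbell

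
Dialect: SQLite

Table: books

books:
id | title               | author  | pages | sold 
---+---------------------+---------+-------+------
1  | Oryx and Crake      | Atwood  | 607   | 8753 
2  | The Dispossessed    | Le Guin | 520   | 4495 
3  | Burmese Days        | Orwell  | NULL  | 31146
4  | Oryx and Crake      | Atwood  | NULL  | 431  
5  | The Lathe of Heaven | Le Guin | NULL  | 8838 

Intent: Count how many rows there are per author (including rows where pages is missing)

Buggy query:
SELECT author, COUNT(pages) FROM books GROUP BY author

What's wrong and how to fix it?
Bug: COUNT(column) counts non-NULL values only; rows with NULL pages aren't counted

Fix: Replace COUNT(pages) with COUNT(*)

Corrected query:
SELECT author, COUNT(*) FROM books GROUP BY author

Result:
author  | COUNT(*)
--------+---------
Atwood  | 2       
Le Guin | 2       
Orwell  | 1       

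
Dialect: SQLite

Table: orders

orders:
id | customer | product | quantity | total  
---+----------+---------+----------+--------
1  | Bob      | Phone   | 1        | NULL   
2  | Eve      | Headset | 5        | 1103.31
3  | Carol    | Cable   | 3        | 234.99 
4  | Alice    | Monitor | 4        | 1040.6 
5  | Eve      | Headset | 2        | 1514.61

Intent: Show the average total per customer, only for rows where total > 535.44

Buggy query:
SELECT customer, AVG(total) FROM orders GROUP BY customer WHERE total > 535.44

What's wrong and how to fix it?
Bug: Row-level WHERE must come before GROUP BY in the clause order

Fix: Move the WHERE clause before GROUP BY

Corrected query:
SELECT customer, AVG(total) FROM orders WHERE total > 535.44 GROUP BY customer

Result:
customer | AVG(total)
---------+-----------
Alice    | 1040.6    
Eve      | 1308.96   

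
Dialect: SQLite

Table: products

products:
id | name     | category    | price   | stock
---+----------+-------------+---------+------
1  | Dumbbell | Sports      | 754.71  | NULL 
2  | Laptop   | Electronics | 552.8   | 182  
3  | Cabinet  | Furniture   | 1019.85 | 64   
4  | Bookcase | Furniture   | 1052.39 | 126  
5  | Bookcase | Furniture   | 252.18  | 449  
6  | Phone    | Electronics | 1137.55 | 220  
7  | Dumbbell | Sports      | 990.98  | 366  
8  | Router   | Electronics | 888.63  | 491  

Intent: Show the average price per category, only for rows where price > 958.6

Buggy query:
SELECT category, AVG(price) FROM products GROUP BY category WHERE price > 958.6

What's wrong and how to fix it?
Bug: Row-level WHERE must come before GROUP BY in the clause order

Fix: Place WHERE between FROM and GROUP BY

Corrected query:
SELECT category, AVG(price) FROM products WHERE price > 958.6 GROUP BY category

Result:
category    | AVG(price)
------------+-----------
Electronics | 1137.55   
Furniture   | 1036.12   
Sports      | 990.98    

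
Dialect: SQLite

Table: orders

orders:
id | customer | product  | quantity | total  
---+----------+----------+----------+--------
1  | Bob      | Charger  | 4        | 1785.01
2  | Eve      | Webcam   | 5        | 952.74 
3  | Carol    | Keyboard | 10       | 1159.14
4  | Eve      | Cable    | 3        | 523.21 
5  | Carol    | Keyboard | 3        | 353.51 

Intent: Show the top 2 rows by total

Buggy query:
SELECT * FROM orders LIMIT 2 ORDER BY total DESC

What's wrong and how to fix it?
Bug: ORDER BY cannot follow LIMIT; LIMIT is the final clause

Fix: Sort with ORDER BY, then apply LIMIT

Corrected query:
SELECT * FROM orders ORDER BY total DESC LIMIT 2

Result:
id | customer | product  | quantity | total  
---+----------+----------+----------+--------
1  | Bob      | Charger  | 4        | 1785.01
3  | Carol    | Keyboard | 10       | 1159.14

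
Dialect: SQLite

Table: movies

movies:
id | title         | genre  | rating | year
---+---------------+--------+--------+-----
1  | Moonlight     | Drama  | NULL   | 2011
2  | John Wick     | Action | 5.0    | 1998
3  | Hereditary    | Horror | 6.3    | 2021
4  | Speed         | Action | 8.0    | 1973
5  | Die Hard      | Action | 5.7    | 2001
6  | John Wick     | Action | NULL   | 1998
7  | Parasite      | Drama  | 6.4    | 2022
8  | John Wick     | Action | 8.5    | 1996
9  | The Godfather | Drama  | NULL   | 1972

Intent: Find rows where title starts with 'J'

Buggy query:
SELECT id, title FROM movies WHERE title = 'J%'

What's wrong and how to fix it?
Bug: '=' compares the literal string including the % character; pattern matching needs LIKE

Fix: Replace '=' with LIKE so 'J%' is treated as a pattern

Corrected query:
SELECT id, title FROM movies WHERE title LIKE 'J%'

Result:
id | title    
---+----------
2  | John Wick
6  | John Wick
8  | John Wick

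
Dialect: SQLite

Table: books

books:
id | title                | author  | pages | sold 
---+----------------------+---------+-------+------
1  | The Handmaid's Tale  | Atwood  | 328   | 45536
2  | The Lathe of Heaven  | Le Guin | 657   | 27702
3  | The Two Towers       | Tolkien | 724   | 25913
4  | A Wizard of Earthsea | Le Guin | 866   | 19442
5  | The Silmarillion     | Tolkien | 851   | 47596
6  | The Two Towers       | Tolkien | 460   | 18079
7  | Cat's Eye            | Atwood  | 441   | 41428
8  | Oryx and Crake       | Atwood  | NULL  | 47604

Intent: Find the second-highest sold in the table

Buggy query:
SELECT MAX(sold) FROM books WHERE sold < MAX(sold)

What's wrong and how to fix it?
Bug: The inner MAX is an aggregate inside WHERE, which is not allowed

Fix: Put the inner MAX in a scalar subquery

Corrected query:
SELECT MAX(sold) FROM books WHERE sold < (SELECT MAX(sold) FROM books)

Result:
MAX(sold)
---------
47596    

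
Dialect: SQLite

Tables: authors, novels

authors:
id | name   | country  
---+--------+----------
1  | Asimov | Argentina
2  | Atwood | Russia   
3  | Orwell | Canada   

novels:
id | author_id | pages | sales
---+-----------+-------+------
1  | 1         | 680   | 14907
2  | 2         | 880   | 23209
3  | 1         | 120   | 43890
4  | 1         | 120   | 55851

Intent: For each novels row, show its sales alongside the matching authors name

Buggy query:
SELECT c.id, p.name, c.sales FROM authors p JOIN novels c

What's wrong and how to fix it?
Bug: Missing join condition: each novels row is matched to all authors rows instead of just its own

Fix: Add ON c.author_id = p.id to the JOIN

Corrected query:
SELECT c.id, p.name, c.sales FROM authors p JOIN novels c ON c.author_id = p.id

Result:
id | name   | sales
---+--------+------
1  | Asimov | 14907
2  | Atwood | 23209
3  | Asimov | 43890
4  | Asimov | 55851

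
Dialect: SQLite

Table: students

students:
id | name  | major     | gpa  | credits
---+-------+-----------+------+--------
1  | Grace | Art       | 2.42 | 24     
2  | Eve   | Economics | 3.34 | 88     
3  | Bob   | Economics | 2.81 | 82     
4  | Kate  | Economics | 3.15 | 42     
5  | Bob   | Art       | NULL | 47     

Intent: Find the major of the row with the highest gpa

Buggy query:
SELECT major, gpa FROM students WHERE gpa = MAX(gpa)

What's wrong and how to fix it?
Bug: MAX(gpa) is an aggregate and cannot be used directly in WHERE

Fix: Use a subquery: WHERE gpa = (SELECT MAX(gpa) FROM students)

Corrected query:
SELECT major, gpa FROM students WHERE gpa = (SELECT MAX(gpa) FROM students)

Result:
major     | gpa 
----------+-----
Economics | 3.34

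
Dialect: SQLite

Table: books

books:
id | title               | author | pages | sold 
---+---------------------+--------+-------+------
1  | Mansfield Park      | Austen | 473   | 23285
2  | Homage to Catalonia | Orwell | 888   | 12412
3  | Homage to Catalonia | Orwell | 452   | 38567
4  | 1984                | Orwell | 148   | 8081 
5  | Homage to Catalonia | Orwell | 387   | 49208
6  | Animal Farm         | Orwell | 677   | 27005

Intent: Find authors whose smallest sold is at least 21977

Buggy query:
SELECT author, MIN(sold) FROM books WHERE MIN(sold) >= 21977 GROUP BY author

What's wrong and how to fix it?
Bug: Aggregates like MIN are computed per group after WHERE runs

Fix: Use HAVING for the per-group MIN condition

Corrected query:
SELECT author, MIN(sold) FROM books GROUP BY author HAVING MIN(sold) >= 21977

Result:
author | MIN(sold)
-------+----------
Austen | 23285    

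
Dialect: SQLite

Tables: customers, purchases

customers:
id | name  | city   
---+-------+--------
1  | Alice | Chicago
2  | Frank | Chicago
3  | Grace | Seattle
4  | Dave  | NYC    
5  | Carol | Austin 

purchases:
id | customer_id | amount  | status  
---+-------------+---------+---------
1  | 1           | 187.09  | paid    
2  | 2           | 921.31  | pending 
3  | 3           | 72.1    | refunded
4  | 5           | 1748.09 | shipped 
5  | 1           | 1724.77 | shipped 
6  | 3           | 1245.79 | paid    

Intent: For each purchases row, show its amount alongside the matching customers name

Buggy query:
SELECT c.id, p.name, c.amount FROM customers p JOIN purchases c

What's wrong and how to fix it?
Bug: JOIN with no ON clause produces a cartesian product; every purchases row pairs with every customers row

Fix: Specify the join condition linking the foreign key to the parent id

Corrected query:
SELECT c.id, p.name, c.amount FROM customers p JOIN purchases c ON c.customer_id = p.id

Result:
id | name  | amount 
---+-------+--------
1  | Alice | 187.09 
2  | Frank | 921.31 
3  | Grace | 72.1   
4  | Carol | 1748.09
5  | Alice | 1724.77
6  | Grace | 1245.79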